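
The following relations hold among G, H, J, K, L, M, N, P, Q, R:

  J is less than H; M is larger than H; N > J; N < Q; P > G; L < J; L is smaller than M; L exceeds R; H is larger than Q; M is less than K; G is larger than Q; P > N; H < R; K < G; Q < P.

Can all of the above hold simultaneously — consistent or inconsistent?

Chaining the given relations yields J < N < Q < H < R < L, so J < L. But one relation states L < J. These cannot both hold.

inconsistent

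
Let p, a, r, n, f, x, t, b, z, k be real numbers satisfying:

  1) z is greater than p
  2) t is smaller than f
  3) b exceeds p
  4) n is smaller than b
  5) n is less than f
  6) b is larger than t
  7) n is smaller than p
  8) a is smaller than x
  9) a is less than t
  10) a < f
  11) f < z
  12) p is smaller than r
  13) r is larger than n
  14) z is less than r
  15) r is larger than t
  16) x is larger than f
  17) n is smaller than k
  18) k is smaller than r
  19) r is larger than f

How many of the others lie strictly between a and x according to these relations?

2

Chaining upward from a reaches: t, b, f, z, r.
Chaining downward from x reaches: n, t, f.
Strictly between a and x are those in both lists: t, f — 2 elements.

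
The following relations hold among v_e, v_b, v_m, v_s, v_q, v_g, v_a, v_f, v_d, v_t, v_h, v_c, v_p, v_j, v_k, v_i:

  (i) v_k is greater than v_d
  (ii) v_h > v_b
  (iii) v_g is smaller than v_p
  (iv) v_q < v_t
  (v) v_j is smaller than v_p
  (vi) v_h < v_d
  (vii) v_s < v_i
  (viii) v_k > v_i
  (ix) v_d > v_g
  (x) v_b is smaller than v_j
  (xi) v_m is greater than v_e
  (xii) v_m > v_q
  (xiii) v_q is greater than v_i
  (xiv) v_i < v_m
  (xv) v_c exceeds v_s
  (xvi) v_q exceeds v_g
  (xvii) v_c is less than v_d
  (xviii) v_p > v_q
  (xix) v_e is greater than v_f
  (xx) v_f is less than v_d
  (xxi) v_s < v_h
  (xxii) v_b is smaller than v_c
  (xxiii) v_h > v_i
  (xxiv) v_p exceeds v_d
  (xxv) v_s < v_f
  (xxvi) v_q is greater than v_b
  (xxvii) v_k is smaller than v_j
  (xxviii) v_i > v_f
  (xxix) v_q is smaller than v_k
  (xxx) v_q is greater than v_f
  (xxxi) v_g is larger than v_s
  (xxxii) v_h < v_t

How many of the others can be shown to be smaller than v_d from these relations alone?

7

From v_d the given relations immediately reach v_f, v_c, v_h, v_g.
From those, v_b, v_s, v_i — 7 in total.
No other element is forced below v_d by the given relations, so the count is 7.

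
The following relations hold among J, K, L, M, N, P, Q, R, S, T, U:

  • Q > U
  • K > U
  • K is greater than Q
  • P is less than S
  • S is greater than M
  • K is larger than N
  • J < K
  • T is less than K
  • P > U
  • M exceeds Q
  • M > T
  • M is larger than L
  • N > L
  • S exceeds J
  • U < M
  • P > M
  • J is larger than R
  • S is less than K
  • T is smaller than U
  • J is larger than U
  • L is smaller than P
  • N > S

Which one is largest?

Chaining downward from K: directly below it, T, U, J, Q, S, N; then R, L, M, P.
That covers every other element, and nothing is given above K, so K is the largest.

K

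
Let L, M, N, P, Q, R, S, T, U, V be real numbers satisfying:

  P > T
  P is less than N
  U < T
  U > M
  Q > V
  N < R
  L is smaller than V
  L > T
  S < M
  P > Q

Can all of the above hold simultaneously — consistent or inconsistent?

consistent

Every relation is compatible with S < M < U < T < L < V < Q < P < N < R; the set is consistent.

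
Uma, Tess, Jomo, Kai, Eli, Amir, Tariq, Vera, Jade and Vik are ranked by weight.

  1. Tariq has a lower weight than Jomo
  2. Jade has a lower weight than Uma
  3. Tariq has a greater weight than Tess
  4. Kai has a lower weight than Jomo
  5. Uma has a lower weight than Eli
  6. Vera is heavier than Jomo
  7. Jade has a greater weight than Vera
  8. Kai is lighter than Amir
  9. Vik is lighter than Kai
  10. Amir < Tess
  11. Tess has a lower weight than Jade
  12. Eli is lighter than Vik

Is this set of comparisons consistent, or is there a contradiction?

inconsistent

We have Jade < Uma stated directly, yet also Uma < Eli < Vik < Kai < Amir < Tess < Tariq < Jomo < Vera < Jade by chaining the others — so Uma < Jade. Contradiction.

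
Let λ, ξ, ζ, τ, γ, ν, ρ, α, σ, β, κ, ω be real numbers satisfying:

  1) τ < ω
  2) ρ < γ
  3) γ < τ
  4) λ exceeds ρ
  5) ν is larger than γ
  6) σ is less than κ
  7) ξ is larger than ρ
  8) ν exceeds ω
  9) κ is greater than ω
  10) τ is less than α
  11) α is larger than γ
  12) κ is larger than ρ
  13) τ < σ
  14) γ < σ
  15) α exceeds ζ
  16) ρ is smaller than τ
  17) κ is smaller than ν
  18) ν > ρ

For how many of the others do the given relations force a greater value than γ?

6

The elements the relations force above γ are τ, ω, σ, κ, ν, α — no chain reaches any other.
That is 6.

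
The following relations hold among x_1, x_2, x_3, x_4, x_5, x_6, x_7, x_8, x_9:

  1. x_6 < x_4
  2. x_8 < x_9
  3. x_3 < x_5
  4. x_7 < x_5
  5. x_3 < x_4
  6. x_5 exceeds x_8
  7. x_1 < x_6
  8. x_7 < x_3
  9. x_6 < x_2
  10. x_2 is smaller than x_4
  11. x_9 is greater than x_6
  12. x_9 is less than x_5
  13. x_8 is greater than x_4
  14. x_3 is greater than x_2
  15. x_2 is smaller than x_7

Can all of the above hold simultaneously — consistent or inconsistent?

The single ordering x_1 < x_6 < x_2 < x_7 < x_3 < x_4 < x_8 < x_9 < x_5 satisfies every listed relation, so no contradiction arises.

consistent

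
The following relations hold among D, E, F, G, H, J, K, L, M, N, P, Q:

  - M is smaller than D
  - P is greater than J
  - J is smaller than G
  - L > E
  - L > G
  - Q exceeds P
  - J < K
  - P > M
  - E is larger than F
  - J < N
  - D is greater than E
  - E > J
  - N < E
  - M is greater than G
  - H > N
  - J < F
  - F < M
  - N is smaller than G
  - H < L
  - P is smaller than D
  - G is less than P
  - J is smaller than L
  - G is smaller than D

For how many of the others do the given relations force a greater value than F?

6

Directly above F: M, E.
One step further: P, L, D (5 so far).
One step further: Q (6 so far).
Nothing else is reachable above F; 6 in all.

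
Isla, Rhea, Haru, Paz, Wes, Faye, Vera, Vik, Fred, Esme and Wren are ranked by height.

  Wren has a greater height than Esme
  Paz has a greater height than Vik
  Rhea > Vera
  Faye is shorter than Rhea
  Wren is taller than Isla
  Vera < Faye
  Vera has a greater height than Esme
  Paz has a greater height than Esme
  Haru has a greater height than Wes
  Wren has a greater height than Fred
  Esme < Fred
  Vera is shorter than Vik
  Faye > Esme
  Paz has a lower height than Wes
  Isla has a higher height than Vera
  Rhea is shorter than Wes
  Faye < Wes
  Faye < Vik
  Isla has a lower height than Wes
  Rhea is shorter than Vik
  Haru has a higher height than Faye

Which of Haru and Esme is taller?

Esme < Vera and Vera < Faye give Esme < Faye.
With Faye < Rhea: Esme < Vera < Faye < Rhea.
With Rhea < Wes: Esme < Vera < Faye < Rhea < Wes.
Then Wes < Haru extends the chain to Haru.
So Esme < Haru; Haru is the taller of the two.

Haru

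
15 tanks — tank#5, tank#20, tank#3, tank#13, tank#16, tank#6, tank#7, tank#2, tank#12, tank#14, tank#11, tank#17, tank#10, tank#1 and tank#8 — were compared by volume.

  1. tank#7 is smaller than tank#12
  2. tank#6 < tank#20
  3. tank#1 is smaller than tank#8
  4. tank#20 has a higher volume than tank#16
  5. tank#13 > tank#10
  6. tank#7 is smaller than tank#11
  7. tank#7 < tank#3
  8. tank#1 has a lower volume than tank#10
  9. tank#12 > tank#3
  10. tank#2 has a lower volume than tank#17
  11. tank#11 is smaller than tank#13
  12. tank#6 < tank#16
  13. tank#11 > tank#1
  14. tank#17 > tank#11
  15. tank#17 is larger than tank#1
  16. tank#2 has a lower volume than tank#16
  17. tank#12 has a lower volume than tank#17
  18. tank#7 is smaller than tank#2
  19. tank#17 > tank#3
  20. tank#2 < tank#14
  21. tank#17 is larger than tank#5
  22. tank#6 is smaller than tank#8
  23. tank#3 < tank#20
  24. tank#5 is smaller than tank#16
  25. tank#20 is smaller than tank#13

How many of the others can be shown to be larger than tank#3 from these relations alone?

The elements the relations force above tank#3 are tank#12, tank#20, tank#13, tank#17 — no chain reaches any other.
That is 4.

4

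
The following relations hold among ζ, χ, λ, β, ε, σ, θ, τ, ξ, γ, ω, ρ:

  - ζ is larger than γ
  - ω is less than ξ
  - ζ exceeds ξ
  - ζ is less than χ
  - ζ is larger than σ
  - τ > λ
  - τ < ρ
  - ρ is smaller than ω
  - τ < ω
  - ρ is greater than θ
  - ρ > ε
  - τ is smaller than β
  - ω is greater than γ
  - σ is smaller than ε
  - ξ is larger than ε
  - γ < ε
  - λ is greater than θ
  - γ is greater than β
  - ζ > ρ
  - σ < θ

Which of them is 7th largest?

The consecutive relations fix a unique order: σ < θ < λ < τ < β < γ < ε < ρ < ω < ξ < ζ < χ.
The 7th largest is γ.

γ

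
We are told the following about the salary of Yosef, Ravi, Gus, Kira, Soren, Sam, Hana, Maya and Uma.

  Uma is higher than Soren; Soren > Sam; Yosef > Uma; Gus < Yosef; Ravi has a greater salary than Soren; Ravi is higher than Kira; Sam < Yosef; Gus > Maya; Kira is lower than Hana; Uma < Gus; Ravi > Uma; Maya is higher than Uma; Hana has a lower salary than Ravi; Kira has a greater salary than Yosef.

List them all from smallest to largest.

Each adjacent pair is fixed by a given relation: Sam < Soren; Soren < Uma; Uma < Maya; Maya < Gus; Gus < Yosef; Yosef < Kira; Kira < Hana; Hana < Ravi. Chaining them end to end gives the full order.

Sam < Soren < Uma < Maya < Gus < Yosef < Kira < Hana < Ravi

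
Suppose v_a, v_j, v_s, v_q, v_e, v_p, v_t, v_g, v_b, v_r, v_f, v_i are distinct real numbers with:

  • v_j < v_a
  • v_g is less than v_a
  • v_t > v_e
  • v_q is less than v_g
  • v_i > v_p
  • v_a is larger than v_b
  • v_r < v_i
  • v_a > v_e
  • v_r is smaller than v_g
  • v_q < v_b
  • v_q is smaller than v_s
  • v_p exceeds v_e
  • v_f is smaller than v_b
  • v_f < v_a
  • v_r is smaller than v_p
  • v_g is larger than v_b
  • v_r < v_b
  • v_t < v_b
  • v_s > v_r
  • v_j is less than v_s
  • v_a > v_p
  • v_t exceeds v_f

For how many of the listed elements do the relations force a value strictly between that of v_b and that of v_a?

1

Chaining upward from v_b reaches: v_g.
Chaining downward from v_a reaches: v_e, v_f, v_q, v_r, v_t, v_p, v_j, v_g.
Strictly between v_b and v_a are those in both lists: v_g — 1 element.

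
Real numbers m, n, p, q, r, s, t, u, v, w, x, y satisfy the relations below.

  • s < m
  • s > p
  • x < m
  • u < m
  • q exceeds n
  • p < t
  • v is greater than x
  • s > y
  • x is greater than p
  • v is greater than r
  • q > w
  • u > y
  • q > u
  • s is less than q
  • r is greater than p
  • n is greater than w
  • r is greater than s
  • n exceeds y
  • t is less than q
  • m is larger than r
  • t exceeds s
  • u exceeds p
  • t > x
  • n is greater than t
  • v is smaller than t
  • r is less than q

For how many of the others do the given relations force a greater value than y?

From y the given relations immediately reach s, u, n.
From those, r, m, t, q — 7 in total.
From those, v — 8 in total.
No other element is forced above y by the given relations, so the count is 8.

8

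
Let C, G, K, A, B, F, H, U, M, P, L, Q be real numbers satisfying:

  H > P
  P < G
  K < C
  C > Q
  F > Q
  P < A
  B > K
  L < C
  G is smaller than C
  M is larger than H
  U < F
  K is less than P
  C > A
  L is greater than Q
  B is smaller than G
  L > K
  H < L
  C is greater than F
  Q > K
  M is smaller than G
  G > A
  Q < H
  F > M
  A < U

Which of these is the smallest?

K

Chaining upward from K: directly above it, P, Q, B, L, C; then A, H, G, F; then M, U.
That covers every other element, and nothing is given below K, so K is the smallest.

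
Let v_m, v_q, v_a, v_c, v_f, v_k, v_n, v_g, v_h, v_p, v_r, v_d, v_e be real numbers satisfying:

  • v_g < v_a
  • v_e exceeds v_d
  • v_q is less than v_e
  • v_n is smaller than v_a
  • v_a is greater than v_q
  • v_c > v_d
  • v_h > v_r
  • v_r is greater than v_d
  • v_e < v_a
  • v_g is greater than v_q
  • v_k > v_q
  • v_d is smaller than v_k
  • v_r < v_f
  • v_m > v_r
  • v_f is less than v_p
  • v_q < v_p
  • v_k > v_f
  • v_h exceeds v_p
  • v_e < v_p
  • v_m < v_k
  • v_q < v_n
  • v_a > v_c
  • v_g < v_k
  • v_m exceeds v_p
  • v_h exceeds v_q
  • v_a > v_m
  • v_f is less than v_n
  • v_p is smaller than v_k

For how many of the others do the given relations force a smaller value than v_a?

10

The elements the relations force below v_a are v_d, v_c, v_q, v_r, v_f, v_e, v_g, v_p, v_n, v_m — no chain reaches any other.
That is 10.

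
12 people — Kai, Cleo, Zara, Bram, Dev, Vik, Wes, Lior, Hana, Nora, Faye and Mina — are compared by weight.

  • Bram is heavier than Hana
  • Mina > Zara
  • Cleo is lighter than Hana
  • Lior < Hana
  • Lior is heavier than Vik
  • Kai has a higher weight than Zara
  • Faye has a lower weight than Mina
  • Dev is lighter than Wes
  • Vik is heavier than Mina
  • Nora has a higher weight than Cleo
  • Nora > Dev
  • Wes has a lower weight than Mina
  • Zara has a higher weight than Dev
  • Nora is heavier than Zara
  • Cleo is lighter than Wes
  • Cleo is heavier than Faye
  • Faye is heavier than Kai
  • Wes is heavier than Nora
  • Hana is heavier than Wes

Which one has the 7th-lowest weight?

Wes

Piecing the relations together gives one ordering: Dev < Zara < Kai < Faye < Cleo < Nora < Wes < Mina < Vik < Lior < Hana < Bram.
Counting 7 from the smallest end gives Wes.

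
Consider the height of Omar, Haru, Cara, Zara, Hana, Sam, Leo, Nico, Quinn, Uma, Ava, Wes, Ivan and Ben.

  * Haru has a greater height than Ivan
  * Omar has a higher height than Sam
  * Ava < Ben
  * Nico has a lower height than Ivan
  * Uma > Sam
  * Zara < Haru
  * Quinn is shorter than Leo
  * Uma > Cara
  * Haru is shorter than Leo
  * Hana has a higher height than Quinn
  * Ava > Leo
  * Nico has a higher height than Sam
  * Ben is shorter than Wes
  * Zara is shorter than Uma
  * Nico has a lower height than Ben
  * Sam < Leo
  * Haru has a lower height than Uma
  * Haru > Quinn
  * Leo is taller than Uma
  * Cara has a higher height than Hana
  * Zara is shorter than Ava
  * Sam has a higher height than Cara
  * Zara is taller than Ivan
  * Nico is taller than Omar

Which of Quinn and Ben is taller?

Quinn < Hana and Hana < Cara give Quinn < Cara.
Then Cara < Sam extends the chain to Sam.
Then Sam < Omar extends the chain to Omar.
Then Omar < Nico extends the chain to Nico.
With Nico < Ivan: Quinn < Hana < Cara < Sam < Omar < Nico < Ivan.
With Ivan < Zara: Quinn < Hana < Cara < Sam < Omar < Nico < Ivan < Zara.
Then Zara < Haru extends the chain to Haru.
With Haru < Uma: Quinn < Hana < Cara < Sam < Omar < Nico < Ivan < Zara < Haru < Uma.
Then Uma < Leo extends the chain to Leo.
With Leo < Ava: Quinn < Hana < Cara < Sam < Omar < Nico < Ivan < Zara < Haru < Uma < Leo < Ava.
Then Ava < Ben extends the chain to Ben.
So Quinn < Ben; Ben is the taller of the two.

Ben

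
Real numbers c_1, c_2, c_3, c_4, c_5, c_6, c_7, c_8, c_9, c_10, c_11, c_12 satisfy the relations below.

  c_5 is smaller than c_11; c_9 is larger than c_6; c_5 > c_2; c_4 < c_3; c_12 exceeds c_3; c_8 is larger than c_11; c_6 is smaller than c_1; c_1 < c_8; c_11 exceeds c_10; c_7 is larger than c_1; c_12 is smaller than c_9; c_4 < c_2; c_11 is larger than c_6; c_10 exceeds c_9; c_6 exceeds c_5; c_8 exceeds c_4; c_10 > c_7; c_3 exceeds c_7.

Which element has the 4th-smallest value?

The consecutive relations fix a unique order: c_4 < c_2 < c_5 < c_6 < c_1 < c_7 < c_3 < c_12 < c_9 < c_10 < c_11 < c_8.
The 4th smallest is c_6.

c_6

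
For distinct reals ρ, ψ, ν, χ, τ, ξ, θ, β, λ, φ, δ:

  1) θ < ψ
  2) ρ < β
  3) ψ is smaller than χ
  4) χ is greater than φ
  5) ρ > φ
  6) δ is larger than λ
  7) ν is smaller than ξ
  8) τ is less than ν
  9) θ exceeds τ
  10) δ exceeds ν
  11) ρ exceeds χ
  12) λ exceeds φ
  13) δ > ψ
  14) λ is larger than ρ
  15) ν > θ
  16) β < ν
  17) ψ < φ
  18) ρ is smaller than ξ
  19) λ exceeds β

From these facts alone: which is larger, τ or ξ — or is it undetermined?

τ < θ and θ < ψ give τ < ψ.
Then ψ < φ extends the chain to φ.
With φ < χ: τ < θ < ψ < φ < χ.
With χ < ρ: τ < θ < ψ < φ < χ < ρ.
Then ρ < β extends the chain to β.
With β < ν: τ < θ < ψ < φ < χ < ρ < β < ν.
Then ν < ξ extends the chain to ξ.
So ξ is larger.

ξ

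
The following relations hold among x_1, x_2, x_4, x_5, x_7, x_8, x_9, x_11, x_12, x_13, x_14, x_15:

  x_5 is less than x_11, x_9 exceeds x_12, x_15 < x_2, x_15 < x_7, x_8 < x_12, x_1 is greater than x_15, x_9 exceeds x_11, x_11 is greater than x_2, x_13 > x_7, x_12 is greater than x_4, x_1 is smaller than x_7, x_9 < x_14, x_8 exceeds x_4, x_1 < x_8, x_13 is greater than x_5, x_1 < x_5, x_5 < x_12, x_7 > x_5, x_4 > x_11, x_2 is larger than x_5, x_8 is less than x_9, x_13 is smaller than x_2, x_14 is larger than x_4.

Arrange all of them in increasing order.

x_15 < x_1 < x_5 < x_7 < x_13 < x_2 < x_11 < x_4 < x_8 < x_12 < x_9 < x_14

Each adjacent pair is fixed by a given relation: x_15 < x_1; x_1 < x_5; x_5 < x_7; x_7 < x_13; x_13 < x_2; x_2 < x_11; x_11 < x_4; x_4 < x_8; x_8 < x_12; x_12 < x_9; x_9 < x_14. Chaining them end to end gives the full order.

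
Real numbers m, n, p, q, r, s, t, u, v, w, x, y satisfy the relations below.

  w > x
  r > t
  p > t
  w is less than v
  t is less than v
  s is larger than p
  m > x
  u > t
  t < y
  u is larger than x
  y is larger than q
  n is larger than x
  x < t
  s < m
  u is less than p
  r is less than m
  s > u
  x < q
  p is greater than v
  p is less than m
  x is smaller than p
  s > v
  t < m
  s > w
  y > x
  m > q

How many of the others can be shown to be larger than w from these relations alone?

4

From w the given relations immediately reach v, s.
From those, p, m — 4 in total.
Nothing else is reachable above w; 4 in all.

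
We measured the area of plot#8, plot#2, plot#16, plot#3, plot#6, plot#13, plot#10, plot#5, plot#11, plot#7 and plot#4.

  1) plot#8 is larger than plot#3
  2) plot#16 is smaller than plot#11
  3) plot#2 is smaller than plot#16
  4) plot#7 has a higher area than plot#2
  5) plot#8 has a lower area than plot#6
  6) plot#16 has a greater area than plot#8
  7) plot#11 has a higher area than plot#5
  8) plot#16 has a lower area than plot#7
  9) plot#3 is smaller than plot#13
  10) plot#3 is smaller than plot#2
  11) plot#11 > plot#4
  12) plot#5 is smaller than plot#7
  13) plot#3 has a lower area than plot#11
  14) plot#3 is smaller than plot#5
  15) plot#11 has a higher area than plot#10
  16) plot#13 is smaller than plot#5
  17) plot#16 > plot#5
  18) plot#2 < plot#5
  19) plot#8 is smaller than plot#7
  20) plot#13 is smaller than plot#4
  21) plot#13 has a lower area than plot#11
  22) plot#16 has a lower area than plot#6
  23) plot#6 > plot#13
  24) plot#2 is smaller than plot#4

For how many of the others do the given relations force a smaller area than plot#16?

5

From plot#16 the given relations immediately reach plot#8, plot#2, plot#5.
From those, plot#3, plot#13 — 5 in total.
Nothing else is reachable below plot#16; 5 in all.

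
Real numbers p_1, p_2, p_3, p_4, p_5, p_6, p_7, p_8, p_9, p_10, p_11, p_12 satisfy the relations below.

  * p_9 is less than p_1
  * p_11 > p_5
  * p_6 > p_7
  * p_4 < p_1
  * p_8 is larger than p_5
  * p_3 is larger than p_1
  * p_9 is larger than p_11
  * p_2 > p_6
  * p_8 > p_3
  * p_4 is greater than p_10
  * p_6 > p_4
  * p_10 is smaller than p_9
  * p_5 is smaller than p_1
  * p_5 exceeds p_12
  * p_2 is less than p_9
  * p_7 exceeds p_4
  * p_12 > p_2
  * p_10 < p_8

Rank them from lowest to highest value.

Each adjacent pair is fixed by a given relation: p_10 < p_4; p_4 < p_7; p_7 < p_6; p_6 < p_2; p_2 < p_12; p_12 < p_5; p_5 < p_11; p_11 < p_9; p_9 < p_1; p_1 < p_3; p_3 < p_8. Chaining them end to end gives the full order.

p_10 < p_4 < p_7 < p_6 < p_2 < p_12 < p_5 < p_11 < p_9 < p_1 < p_3 < p_8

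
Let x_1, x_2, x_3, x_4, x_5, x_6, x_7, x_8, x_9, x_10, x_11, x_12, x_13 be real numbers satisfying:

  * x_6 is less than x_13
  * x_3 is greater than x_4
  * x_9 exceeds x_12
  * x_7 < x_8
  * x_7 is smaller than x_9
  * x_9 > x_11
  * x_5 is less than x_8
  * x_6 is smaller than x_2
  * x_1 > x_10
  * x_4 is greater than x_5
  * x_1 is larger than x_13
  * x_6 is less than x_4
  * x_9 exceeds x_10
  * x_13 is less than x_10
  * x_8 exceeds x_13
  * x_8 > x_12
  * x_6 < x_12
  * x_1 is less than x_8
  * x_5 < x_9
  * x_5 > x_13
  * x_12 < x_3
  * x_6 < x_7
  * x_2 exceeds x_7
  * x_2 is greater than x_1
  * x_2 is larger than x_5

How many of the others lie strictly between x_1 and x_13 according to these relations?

1

The relations place x_13 below x_1. An element lies strictly between them when it is forced above x_13 and also forced below x_1.
Above x_13: {x_5, x_10, x_4, x_3, x_8, x_2, x_9}. Below x_1: {x_6, x_10}.
Intersection: {x_10} — 1.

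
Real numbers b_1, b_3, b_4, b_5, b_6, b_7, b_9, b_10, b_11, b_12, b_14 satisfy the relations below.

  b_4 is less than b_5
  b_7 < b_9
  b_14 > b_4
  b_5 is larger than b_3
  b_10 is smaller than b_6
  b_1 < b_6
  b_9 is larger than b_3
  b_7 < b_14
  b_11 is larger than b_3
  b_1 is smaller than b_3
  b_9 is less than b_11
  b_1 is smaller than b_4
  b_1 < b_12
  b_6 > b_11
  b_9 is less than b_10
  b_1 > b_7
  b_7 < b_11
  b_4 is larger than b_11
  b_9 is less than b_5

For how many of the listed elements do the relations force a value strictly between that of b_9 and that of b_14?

The relations place b_9 below b_14. An element lies strictly between them when it is forced above b_9 and also forced below b_14.
Above b_9: {b_11, b_4, b_10, b_5, b_6}. Below b_14: {b_7, b_1, b_3, b_11, b_4}.
Intersection: {b_11, b_4} — 2.

2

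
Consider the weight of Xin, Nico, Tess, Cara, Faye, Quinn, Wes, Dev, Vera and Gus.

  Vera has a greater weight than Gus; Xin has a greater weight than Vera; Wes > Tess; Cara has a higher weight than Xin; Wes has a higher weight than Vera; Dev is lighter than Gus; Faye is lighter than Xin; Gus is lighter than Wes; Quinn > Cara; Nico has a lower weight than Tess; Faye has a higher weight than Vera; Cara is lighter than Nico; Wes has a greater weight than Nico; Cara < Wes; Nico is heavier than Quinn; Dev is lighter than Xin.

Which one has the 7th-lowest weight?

Chaining the given pairs: Dev < Gus < Vera < Faye < Xin < Cara < Quinn < Nico < Tess < Wes.
The 7th smallest is Quinn.

Quinn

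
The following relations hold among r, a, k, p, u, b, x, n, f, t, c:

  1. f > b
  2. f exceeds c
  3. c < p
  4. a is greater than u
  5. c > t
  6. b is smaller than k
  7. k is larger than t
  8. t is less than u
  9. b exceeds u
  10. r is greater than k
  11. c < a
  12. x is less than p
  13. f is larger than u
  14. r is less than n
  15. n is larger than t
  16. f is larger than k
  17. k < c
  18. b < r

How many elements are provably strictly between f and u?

Chaining upward from u reaches: b, k, c, r, p, a, n.
Chaining downward from f reaches: t, b, k, c.
Strictly between u and f are those in both lists: b, k, c — 3 elements.

3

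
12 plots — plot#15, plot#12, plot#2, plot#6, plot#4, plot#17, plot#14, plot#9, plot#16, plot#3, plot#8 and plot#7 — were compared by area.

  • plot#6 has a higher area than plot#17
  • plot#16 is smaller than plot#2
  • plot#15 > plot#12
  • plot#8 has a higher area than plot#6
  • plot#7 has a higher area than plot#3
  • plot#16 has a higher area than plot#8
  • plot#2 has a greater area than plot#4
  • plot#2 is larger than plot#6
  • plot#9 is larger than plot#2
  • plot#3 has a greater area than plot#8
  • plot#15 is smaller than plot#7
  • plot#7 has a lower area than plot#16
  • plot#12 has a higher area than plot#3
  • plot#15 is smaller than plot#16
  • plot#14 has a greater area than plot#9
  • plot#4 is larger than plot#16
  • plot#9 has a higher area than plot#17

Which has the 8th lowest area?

The consecutive relations fix a unique order: plot#17 < plot#6 < plot#8 < plot#3 < plot#12 < plot#15 < plot#7 < plot#16 < plot#4 < plot#2 < plot#9 < plot#14.
Counting 8 from the smallest end gives plot#16.

plot#16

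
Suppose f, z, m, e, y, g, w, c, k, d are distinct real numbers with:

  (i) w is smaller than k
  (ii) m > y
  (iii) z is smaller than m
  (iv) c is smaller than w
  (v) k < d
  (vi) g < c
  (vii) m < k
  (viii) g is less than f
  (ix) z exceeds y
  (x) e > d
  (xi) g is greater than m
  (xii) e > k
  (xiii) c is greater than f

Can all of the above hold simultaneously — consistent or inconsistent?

The single ordering y < z < m < g < f < c < w < k < d < e satisfies every listed relation, so no contradiction arises.

consistent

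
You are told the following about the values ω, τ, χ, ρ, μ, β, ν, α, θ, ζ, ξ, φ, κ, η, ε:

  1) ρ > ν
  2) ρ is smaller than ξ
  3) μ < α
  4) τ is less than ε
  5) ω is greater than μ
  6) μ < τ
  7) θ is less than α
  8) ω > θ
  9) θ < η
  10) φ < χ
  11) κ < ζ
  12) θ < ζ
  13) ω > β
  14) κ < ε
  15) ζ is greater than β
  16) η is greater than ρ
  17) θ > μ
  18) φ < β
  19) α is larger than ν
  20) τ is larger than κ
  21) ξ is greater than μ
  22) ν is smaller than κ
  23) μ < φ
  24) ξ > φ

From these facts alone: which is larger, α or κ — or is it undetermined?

Following every chain through κ: above κ we get τ, ε, ζ; below κ we get ν.
α is not reached, and no chain runs the other way from α to κ.
So the given relations leave the order of κ and α undetermined.

undetermined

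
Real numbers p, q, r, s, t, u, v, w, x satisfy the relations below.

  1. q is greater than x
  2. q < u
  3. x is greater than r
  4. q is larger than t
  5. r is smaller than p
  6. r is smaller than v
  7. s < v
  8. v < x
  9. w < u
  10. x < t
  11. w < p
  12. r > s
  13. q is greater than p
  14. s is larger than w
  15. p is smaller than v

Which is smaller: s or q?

s

s < r < p < v < x < t < q, by transitivity through r, p, v, x, t.
So s < q; s is the smaller of the two.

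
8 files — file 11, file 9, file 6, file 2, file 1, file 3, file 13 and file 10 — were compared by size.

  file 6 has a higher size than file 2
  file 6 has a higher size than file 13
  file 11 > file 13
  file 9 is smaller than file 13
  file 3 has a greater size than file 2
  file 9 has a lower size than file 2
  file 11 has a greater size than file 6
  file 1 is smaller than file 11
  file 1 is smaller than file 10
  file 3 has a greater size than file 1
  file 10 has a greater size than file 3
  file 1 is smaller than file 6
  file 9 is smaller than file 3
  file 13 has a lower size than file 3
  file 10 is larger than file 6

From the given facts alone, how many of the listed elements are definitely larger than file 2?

The elements the relations force above file 2 are file 3, file 6, file 11, file 10 — no chain reaches any other.
That is 4.

4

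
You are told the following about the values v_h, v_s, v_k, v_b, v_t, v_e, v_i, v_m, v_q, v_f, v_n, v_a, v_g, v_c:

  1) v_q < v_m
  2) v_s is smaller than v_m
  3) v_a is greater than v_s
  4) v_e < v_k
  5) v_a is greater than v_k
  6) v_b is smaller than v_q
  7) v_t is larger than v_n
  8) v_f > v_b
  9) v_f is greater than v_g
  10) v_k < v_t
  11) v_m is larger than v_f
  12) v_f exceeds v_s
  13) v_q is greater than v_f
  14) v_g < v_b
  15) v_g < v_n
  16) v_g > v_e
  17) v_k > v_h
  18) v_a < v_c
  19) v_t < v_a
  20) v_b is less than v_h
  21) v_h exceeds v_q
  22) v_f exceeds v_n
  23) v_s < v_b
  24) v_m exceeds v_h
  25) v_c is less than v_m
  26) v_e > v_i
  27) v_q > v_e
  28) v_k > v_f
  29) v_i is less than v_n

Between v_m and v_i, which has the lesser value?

v_i

v_i < v_e and v_e < v_g give v_i < v_g.
With v_g < v_b: v_i < v_e < v_g < v_b.
Then v_b < v_f extends the chain to v_f.
With v_f < v_q: v_i < v_e < v_g < v_b < v_f < v_q.
With v_q < v_h: v_i < v_e < v_g < v_b < v_f < v_q < v_h.
With v_h < v_k: v_i < v_e < v_g < v_b < v_f < v_q < v_h < v_k.
With v_k < v_t: v_i < v_e < v_g < v_b < v_f < v_q < v_h < v_k < v_t.
With v_t < v_a: v_i < v_e < v_g < v_b < v_f < v_q < v_h < v_k < v_t < v_a.
With v_a < v_c: v_i < v_e < v_g < v_b < v_f < v_q < v_h < v_k < v_t < v_a < v_c.
With v_c < v_m: v_i < v_e < v_g < v_b < v_f < v_q < v_h < v_k < v_t < v_a < v_c < v_m.
So v_i < v_m; v_i is the smaller of the two.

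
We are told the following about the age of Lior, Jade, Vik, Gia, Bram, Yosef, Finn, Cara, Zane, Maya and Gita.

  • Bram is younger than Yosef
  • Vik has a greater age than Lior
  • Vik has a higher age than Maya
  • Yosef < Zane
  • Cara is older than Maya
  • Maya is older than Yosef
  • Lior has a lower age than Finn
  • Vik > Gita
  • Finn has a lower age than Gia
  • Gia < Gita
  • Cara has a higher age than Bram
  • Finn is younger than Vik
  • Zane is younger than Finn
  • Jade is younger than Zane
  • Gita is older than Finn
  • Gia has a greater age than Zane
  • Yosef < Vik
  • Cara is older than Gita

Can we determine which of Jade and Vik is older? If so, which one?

Vik

Jade < Zane and Zane < Finn give Jade < Finn.
With Finn < Gia: Jade < Zane < Finn < Gia.
Then Gia < Gita extends the chain to Gita.
With Gita < Vik: Jade < Zane < Finn < Gia < Gita < Vik.
So Vik is older.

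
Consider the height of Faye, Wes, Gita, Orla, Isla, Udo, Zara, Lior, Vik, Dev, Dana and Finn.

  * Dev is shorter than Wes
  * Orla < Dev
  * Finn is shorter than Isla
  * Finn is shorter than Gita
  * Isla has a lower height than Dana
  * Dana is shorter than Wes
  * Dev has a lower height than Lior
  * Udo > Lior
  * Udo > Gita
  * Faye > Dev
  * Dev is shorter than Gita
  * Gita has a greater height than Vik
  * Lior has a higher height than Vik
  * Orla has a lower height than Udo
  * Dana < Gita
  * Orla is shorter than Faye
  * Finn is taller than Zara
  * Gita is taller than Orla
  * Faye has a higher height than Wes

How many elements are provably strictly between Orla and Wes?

1

Chaining upward from Orla reaches: Dev, Lior, Gita, Udo, Faye.
Chaining downward from Wes reaches: Zara, Finn, Dev, Isla, Dana.
Strictly between Orla and Wes are those in both lists: Dev — 1 element.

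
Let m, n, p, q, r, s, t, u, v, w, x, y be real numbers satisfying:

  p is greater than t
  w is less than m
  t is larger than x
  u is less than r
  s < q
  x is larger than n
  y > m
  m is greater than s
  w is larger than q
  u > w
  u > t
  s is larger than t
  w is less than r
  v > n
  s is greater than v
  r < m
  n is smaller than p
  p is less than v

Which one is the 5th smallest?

Piecing the relations together gives one ordering: n < x < t < p < v < s < q < w < u < r < m < y.
The 5th smallest is v.

v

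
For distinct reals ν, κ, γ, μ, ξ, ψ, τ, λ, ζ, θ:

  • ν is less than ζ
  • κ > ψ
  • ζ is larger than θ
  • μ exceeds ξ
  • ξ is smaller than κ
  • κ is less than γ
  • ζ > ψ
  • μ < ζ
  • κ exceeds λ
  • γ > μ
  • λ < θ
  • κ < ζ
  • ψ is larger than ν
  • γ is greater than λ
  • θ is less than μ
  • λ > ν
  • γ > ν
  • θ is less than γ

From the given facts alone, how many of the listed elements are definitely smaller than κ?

Directly below κ: ξ, λ, ψ.
One step further: ν (4 so far).
No other element is forced below κ by the given relations, so the count is 4.

4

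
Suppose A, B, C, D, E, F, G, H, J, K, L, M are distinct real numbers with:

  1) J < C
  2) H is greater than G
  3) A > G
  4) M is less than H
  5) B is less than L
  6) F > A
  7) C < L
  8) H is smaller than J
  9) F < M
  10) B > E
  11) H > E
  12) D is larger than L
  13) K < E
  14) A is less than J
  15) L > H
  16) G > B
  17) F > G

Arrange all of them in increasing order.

K < E < B < G < A < F < M < H < J < C < L < D

Each adjacent pair is fixed by a given relation: K < E; E < B; B < G; G < A; A < F; F < M; M < H; H < J; J < C; C < L; L < D. Chaining them end to end gives the full order.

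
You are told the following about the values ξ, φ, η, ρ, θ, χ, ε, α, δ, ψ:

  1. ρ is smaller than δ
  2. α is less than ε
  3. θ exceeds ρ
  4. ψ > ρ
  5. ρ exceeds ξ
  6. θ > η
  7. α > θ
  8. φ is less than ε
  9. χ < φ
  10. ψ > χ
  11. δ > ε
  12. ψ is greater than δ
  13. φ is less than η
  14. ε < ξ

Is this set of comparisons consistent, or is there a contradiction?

Chaining the given relations yields θ < α < ε < ξ < ρ, so θ < ρ. But one relation states ρ < θ. These cannot both hold.

inconsistent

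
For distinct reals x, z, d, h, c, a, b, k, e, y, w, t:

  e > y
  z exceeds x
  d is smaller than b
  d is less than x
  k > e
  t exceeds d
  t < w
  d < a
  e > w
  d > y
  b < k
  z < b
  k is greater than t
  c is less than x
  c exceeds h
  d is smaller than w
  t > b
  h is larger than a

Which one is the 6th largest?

z

The consecutive relations fix a unique order: y < d < a < h < c < x < z < b < t < w < e < k.
Counting 6 from the largest end gives z.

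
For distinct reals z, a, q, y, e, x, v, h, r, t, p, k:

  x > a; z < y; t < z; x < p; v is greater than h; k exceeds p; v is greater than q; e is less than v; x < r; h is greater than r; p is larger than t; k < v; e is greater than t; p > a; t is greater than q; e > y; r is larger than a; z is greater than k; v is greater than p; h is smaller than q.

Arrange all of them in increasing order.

a < x < r < h < q < t < p < k < z < y < e < v

The consecutive links are each given: a < x; x < r; r < h; h < q; q < t; t < p; p < k; k < z; z < y; y < e; e < v.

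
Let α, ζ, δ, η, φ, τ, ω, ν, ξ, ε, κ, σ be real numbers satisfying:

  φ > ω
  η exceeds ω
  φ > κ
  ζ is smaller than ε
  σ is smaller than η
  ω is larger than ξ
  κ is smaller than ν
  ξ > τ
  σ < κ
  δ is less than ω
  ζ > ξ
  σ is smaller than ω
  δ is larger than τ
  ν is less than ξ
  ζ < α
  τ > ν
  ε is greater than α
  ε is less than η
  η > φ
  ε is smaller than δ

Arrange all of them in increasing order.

Each adjacent pair is fixed by a given relation: σ < κ; κ < ν; ν < τ; τ < ξ; ξ < ζ; ζ < α; α < ε; ε < δ; δ < ω; ω < φ; φ < η. Chaining them end to end gives the full order.

σ < κ < ν < τ < ξ < ζ < α < ε < δ < ω < φ < η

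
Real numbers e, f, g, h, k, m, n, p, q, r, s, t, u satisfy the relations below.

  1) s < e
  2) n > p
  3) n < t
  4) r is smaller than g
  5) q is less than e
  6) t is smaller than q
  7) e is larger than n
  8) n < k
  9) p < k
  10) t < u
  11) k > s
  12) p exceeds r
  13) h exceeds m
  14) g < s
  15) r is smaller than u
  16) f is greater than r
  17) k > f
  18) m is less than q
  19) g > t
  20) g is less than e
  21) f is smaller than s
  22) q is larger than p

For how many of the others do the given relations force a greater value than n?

7

From n the given relations immediately reach t, e, k.
From those, u, g, q — 6 in total.
From those, s — 7 in total.
Nothing else is reachable above n; 7 in all.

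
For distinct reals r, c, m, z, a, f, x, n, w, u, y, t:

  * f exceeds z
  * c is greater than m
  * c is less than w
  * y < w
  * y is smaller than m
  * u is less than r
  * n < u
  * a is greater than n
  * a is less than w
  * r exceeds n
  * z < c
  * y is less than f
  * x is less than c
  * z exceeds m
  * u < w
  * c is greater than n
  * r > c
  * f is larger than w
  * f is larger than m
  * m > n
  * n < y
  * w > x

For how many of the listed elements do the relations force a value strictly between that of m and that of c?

Chaining upward from m reaches: z, w, r, f.
Chaining downward from c reaches: n, y, x, z.
Strictly between m and c are those in both lists: z — 1 element.

1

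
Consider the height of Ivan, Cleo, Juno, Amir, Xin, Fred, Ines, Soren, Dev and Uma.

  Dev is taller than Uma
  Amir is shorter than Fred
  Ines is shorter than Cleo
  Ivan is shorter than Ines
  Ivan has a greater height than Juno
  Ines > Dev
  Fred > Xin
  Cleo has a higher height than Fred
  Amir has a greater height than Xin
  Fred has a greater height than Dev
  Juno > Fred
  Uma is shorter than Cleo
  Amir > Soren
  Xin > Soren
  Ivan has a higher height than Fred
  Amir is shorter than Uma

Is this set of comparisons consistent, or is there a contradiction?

consistent

The single ordering Soren < Xin < Amir < Uma < Dev < Fred < Juno < Ivan < Ines < Cleo satisfies every listed relation, so no contradiction arises.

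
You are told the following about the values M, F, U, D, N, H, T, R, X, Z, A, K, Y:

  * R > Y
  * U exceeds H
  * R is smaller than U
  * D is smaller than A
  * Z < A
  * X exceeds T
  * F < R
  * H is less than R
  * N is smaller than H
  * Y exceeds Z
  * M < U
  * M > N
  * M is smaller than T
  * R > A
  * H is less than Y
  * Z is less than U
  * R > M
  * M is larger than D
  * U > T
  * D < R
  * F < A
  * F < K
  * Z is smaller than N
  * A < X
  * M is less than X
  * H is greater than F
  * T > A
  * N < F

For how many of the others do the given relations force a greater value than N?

From N the given relations immediately reach F, M, H.
From those, Y, K, A, R, T, X, U — 10 in total.
No other element is forced above N by the given relations, so the count is 10.

10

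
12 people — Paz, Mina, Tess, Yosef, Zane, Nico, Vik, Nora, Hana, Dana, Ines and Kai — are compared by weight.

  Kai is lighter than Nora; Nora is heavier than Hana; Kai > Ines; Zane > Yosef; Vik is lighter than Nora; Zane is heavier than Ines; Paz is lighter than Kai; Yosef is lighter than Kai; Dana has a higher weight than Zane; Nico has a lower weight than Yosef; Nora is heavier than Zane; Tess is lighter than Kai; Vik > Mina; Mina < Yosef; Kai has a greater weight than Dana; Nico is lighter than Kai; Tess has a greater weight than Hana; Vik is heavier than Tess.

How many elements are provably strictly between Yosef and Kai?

Chaining upward from Yosef reaches: Zane, Dana, Nora.
Chaining downward from Kai reaches: Nico, Hana, Mina, Tess, Ines, Paz, Zane, Dana.
Strictly between Yosef and Kai are those in both lists: Zane, Dana — 2 elements.

2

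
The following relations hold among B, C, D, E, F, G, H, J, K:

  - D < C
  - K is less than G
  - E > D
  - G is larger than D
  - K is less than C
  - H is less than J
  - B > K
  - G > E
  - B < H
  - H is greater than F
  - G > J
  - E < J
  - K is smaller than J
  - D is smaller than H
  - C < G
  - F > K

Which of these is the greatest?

G

Chaining downward from G: directly below it, K, D, E, C, J; then H; then B, F.
That covers every other element, and nothing is given above G, so G is the greatest.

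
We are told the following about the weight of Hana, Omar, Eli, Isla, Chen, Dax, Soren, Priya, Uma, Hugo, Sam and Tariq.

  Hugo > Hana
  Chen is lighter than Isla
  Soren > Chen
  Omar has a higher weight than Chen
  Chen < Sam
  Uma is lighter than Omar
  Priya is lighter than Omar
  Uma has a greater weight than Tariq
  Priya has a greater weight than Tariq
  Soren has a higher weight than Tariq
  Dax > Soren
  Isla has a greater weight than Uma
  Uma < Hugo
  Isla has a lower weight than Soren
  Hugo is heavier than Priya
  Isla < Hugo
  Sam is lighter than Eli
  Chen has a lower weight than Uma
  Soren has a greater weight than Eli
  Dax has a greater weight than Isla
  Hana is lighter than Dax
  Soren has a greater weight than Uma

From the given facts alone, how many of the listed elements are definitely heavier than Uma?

5

From Uma the given relations immediately reach Isla, Omar, Soren, Hugo.
From those, Dax — 5 in total.
No other element is forced above Uma by the given relations, so the count is 5.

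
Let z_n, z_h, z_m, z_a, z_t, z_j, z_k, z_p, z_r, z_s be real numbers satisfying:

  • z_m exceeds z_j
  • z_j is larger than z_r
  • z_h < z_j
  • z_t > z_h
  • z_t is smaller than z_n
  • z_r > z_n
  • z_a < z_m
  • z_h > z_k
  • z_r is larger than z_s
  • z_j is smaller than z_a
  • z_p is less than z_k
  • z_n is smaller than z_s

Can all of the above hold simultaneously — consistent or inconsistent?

Every relation is compatible with z_p < z_k < z_h < z_t < z_n < z_s < z_r < z_j < z_a < z_m; the set is consistent.

consistent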